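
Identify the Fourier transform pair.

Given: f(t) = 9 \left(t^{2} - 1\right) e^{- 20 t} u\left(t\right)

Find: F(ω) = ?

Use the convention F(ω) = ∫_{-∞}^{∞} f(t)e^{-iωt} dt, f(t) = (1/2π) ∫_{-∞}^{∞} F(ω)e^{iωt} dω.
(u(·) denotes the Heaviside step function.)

F(ω) = \frac{9 \left(2 i \omega - \left(i \omega + 20\right)^{3} + 40\right)}{\left(i \omega + 20\right)^{4}}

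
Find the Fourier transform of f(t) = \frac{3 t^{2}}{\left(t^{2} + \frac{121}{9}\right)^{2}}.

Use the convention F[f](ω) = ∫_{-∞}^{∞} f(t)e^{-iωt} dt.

F(ω) = \frac{3 \pi \left(3 - 11 \left|{\omega}\right|\right) e^{- \frac{11 \left|{\omega}\right|}{3}}}{22}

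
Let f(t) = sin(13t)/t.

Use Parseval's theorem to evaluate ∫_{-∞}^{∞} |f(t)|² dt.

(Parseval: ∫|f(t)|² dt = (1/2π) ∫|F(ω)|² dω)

∫|f(t)|² dt = 13 \pi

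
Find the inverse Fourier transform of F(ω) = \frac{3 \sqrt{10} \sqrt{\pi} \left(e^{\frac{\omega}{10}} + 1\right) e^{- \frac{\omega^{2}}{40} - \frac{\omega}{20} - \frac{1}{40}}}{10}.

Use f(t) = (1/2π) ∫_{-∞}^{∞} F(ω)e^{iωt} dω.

f(t) = 6 e^{- 10 t^{2}} \cos{\left(t \right)}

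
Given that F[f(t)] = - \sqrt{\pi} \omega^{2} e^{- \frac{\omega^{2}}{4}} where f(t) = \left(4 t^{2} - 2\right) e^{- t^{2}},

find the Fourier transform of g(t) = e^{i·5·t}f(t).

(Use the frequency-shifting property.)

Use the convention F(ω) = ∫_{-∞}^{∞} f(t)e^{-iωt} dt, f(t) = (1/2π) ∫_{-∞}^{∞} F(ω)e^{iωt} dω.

F[g](ω) = - \sqrt{\pi} \left(\omega - 5\right)^{2} e^{- \frac{\left(\omega - 5\right)^{2}}{4}}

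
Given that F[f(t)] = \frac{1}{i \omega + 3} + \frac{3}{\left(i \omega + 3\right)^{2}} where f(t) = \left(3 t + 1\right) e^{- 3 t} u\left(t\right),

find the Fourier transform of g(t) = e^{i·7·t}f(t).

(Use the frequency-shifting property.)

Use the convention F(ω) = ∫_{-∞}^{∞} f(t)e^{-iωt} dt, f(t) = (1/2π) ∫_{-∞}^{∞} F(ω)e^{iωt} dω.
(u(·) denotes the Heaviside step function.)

F[g](ω) = \frac{3 i \left(\omega - 7\right) + \left(i \left(\omega - 7\right) + 3\right)^{2} + 9}{\left(i \left(\omega - 7\right) + 3\right)^{3}}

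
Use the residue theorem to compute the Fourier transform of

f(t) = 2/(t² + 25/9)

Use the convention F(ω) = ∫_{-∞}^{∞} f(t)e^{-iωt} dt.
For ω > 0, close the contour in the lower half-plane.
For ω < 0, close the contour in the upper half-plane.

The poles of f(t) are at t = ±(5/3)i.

Let g(z) = f(z)e^{-iωz}; for large |z| the factor e^{-iωz} decays in the lower half-plane when ω > 0 and in the upper half-plane when ω < 0.

Case ω > 0 (lower half-plane, clockwise contour ⇒ F(ω) = -2πi·ΣRes):
  Res_{z = - \frac{5 i}{3}} g(z) = \frac{3 i e^{- \frac{5 \omega}{3}}}{5}
  F(ω) = -2πi·ΣRes = \frac{6 \pi e^{- \frac{5 \omega}{3}}}{5}

Case ω < 0 (upper half-plane, counterclockwise contour ⇒ F(ω) = +2πi·ΣRes):
  Res_{z = \frac{5 i}{3}} g(z) = - \frac{3 i e^{\frac{5 \omega}{3}}}{5}
  F(ω) = 2πi·ΣRes = \frac{6 \pi e^{\frac{5 \omega}{3}}}{5}

Both cases combine into a single formula in |ω|:

F(ω) = \frac{6 \pi e^{- \frac{5 \left|{\omega}\right|}{3}}}{5}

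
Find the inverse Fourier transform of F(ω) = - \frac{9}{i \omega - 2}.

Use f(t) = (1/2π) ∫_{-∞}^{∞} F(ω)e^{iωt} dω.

f(t) = 9 e^{2 t} u\left(- t\right)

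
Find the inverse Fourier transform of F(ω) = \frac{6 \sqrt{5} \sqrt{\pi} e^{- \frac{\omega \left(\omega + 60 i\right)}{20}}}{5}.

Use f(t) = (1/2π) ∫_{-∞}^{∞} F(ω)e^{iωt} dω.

f(t) = 6 e^{- 5 \left(t - 3\right)^{2}}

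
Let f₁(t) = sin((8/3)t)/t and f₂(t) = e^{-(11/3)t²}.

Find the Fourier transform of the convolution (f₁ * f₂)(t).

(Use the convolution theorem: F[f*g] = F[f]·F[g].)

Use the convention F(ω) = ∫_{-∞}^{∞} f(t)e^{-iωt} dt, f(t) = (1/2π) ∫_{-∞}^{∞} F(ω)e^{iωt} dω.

F[f₁*f₂](ω) = \begin{cases} \frac{\sqrt{33} \pi^{\frac{3}{2}} e^{- \frac{3 \omega^{2}}{44}}}{11} & \text{for}\: \omega > - \frac{8}{3} \wedge \omega < \frac{8}{3} \\0 & \text{otherwise} \end{cases}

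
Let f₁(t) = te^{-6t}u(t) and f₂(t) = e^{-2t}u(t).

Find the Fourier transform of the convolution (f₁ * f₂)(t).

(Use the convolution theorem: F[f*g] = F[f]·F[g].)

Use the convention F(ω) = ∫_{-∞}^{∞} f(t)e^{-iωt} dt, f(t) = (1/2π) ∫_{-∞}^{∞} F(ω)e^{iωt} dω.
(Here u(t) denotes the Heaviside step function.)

F[f₁*f₂](ω) = \frac{1}{\left(i \omega + 2\right) \left(i \omega + 6\right)^{2}}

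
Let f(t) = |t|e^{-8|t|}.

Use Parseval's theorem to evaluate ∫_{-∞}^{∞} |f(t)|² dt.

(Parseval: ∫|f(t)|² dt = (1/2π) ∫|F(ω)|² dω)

∫|f(t)|² dt = \frac{1}{1024}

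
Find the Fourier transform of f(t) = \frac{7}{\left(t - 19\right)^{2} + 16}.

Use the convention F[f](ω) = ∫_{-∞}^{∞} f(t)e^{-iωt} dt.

F(ω) = \frac{7 \pi e^{- 19 i \omega - 4 \left|{\omega}\right|}}{4}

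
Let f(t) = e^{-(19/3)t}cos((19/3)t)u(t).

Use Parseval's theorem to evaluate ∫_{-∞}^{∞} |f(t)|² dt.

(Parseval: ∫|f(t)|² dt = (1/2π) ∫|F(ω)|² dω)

∫|f(t)|² dt = \frac{9}{152}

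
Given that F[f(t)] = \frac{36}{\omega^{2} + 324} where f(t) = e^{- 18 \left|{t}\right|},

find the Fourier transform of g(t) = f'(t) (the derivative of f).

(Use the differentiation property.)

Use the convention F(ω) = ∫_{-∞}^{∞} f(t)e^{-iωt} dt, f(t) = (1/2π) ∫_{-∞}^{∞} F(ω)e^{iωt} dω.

F[g](ω) = \frac{36 i \omega}{\omega^{2} + 324}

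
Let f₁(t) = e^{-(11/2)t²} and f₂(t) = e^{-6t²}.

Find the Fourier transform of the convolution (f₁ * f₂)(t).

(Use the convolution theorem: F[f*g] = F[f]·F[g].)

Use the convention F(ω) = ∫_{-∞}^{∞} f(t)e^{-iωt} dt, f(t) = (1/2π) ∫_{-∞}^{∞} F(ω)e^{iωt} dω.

F[f₁*f₂](ω) = \frac{\sqrt{33} \pi e^{- \frac{23 \omega^{2}}{264}}}{33}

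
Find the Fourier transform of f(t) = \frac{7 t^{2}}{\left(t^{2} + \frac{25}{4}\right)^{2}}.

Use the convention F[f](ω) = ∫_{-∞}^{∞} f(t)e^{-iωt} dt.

F(ω) = \frac{7 \pi \left(2 - 5 \left|{\omega}\right|\right) e^{- \frac{5 \left|{\omega}\right|}{2}}}{10}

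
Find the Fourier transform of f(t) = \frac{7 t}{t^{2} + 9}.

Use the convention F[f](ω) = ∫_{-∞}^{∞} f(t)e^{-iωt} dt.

F(ω) = - 7 i \pi e^{- 3 \left|{\omega}\right|} \operatorname{sign}{\left(\omega \right)}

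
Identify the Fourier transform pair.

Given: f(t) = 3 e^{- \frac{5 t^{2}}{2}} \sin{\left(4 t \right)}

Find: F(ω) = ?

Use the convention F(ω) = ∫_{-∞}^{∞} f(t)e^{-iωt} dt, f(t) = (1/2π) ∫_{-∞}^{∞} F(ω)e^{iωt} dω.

F(ω) = \frac{3 \sqrt{10} i \sqrt{\pi} \left(1 - e^{\frac{8 \omega}{5}}\right) e^{- \frac{\omega^{2}}{10} - \frac{4 \omega}{5} - \frac{8}{5}}}{10}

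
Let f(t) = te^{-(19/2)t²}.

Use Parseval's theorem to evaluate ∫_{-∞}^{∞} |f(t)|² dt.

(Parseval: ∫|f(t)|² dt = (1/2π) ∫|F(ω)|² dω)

∫|f(t)|² dt = \frac{\sqrt{19} \sqrt{\pi}}{722}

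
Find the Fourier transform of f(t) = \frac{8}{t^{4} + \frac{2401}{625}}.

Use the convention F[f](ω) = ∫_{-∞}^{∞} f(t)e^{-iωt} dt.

F(ω) = \frac{1000 \pi e^{- \frac{7 \sqrt{2} \left|{\omega}\right|}{10}} \sin{\left(\frac{7 \sqrt{2} \left|{\omega}\right|}{10} + \frac{\pi}{4} \right)}}{343}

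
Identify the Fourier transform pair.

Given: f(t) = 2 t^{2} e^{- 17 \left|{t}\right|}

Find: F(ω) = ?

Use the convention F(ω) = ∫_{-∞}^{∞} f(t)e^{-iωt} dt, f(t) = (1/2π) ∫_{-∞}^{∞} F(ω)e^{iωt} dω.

F(ω) = \frac{136 \left(289 - 3 \omega^{2}\right)}{\left(\omega^{2} + 289\right)^{3}}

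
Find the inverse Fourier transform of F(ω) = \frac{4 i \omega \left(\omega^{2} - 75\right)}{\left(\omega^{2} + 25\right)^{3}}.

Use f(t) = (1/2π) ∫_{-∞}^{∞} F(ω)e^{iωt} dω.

f(t) = t e^{- 5 \left|{t}\right|} \left|{t}\right|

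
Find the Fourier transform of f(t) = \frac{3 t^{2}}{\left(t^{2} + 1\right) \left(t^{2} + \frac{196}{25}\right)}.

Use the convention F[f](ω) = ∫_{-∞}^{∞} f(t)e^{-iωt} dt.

F(ω) = - \frac{25 \pi e^{- \left|{\omega}\right|}}{57} + \frac{70 \pi e^{- \frac{14 \left|{\omega}\right|}{5}}}{57}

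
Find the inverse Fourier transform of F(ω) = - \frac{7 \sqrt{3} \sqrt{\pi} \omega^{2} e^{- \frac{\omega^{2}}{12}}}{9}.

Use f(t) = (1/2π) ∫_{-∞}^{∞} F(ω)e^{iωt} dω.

f(t) = 7 \left(12 t^{2} - 2\right) e^{- 3 t^{2}}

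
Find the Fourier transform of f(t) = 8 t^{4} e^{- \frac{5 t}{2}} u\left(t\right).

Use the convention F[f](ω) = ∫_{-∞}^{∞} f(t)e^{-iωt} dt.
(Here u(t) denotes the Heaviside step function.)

F(ω) = \frac{6144}{\left(2 i \omega + 5\right)^{5}}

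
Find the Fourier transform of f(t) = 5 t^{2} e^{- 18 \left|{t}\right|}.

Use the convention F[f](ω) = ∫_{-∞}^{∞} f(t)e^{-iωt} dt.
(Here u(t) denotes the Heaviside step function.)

F(ω) = \frac{1080 \left(108 - \omega^{2}\right)}{\left(\omega^{2} + 324\right)^{3}}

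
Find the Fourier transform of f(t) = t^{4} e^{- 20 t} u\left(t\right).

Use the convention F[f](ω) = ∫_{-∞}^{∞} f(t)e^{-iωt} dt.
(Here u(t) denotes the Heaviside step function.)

F(ω) = \frac{24}{\left(i \omega + 20\right)^{5}}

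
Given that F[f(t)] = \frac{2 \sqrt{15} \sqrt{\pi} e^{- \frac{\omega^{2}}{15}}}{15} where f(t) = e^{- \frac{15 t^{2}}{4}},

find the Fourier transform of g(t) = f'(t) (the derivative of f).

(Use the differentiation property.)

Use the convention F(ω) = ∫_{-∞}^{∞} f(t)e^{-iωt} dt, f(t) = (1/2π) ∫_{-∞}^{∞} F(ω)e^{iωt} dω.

F[g](ω) = \frac{2 \sqrt{15} i \sqrt{\pi} \omega e^{- \frac{\omega^{2}}{15}}}{15}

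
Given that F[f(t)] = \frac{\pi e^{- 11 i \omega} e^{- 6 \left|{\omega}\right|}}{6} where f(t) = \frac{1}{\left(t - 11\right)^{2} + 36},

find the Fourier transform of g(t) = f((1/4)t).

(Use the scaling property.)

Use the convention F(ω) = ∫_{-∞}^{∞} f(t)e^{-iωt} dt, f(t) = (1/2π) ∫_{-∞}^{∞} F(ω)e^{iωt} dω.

F[g](ω) = \frac{2 \pi e^{- 44 i \omega - 24 \left|{\omega}\right|}}{3}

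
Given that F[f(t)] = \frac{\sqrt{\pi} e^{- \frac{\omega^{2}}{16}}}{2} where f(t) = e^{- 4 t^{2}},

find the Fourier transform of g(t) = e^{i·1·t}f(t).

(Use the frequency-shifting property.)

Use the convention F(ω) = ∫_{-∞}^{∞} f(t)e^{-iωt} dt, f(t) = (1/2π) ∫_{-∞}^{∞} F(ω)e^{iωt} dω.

F[g](ω) = \frac{\sqrt{\pi} e^{- \frac{\left(\omega - 1\right)^{2}}{16}}}{2}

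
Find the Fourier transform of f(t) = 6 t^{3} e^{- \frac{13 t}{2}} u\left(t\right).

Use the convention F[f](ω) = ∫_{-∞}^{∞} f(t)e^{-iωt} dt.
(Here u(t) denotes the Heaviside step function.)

F(ω) = \frac{576}{\left(2 i \omega + 13\right)^{4}}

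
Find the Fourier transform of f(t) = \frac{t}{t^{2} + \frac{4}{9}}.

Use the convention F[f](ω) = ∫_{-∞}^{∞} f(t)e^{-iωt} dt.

F(ω) = - i \pi e^{- \frac{2 \left|{\omega}\right|}{3}} \operatorname{sign}{\left(\omega \right)}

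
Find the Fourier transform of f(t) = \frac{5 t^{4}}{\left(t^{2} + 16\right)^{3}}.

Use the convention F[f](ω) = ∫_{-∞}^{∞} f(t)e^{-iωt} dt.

F(ω) = \frac{5 \pi \left(16 \omega^{2} - 20 \left|{\omega}\right| + 3\right) e^{- 4 \left|{\omega}\right|}}{32}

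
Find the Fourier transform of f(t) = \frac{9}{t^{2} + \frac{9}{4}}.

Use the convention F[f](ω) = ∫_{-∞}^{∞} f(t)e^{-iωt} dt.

F(ω) = 6 \pi e^{- \frac{3 \left|{\omega}\right|}{2}}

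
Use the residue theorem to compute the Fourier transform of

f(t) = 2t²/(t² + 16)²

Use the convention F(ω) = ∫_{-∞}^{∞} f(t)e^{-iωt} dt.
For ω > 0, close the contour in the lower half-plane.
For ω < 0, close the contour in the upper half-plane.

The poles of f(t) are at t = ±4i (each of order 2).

Let g(z) = f(z)e^{-iωz}; for large |z| the factor e^{-iωz} decays in the lower half-plane when ω > 0 and in the upper half-plane when ω < 0.

Case ω > 0 (lower half-plane, clockwise contour ⇒ F(ω) = -2πi·ΣRes):
  Res_{z = - 4 i} g(z) = \frac{i \left(1 - 4 \omega\right) e^{- 4 \omega}}{8} (pole of order 2)
  F(ω) = -2πi·ΣRes = \frac{\pi \left(1 - 4 \omega\right) e^{- 4 \omega}}{4}

Case ω < 0 (upper half-plane, counterclockwise contour ⇒ F(ω) = +2πi·ΣRes):
  Res_{z = 4 i} g(z) = \frac{i \left(- 4 \omega - 1\right) e^{4 \omega}}{8} (pole of order 2)
  F(ω) = 2πi·ΣRes = \frac{\pi \left(4 \omega + 1\right) e^{4 \omega}}{4}

Both cases combine into a single formula in |ω|:

F(ω) = \frac{\pi \left(1 - 4 \left|{\omega}\right|\right) e^{- 4 \left|{\omega}\right|}}{4}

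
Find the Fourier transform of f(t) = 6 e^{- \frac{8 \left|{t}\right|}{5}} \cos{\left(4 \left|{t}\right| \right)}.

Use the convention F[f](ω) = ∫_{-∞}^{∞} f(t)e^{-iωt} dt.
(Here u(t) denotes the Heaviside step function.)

F(ω) = \frac{480 \left(25 \omega^{2} + 464\right)}{625 \omega^{4} - 16800 \omega^{2} + 215296}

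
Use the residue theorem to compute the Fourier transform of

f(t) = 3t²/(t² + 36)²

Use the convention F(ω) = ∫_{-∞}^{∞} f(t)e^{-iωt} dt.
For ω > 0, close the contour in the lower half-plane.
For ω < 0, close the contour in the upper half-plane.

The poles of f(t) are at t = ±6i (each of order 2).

Let g(z) = f(z)e^{-iωz}; for large |z| the factor e^{-iωz} decays in the lower half-plane when ω > 0 and in the upper half-plane when ω < 0.

Case ω > 0 (lower half-plane, clockwise contour ⇒ F(ω) = -2πi·ΣRes):
  Res_{z = - 6 i} g(z) = \frac{i \left(1 - 6 \omega\right) e^{- 6 \omega}}{8} (pole of order 2)
  F(ω) = -2πi·ΣRes = \frac{\pi \left(1 - 6 \omega\right) e^{- 6 \omega}}{4}

Case ω < 0 (upper half-plane, counterclockwise contour ⇒ F(ω) = +2πi·ΣRes):
  Res_{z = 6 i} g(z) = \frac{i \left(- 6 \omega - 1\right) e^{6 \omega}}{8} (pole of order 2)
  F(ω) = 2πi·ΣRes = \frac{\pi \left(6 \omega + 1\right) e^{6 \omega}}{4}

Both cases combine into a single formula in |ω|:

F(ω) = \frac{\pi \left(1 - 6 \left|{\omega}\right|\right) e^{- 6 \left|{\omega}\right|}}{4}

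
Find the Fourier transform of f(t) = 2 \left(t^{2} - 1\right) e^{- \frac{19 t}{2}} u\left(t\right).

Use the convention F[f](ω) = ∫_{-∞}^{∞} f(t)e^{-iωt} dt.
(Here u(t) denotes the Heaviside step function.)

F(ω) = \frac{4 \left(16 i \omega - \left(2 i \omega + 19\right)^{3} + 152\right)}{\left(2 i \omega + 19\right)^{4}}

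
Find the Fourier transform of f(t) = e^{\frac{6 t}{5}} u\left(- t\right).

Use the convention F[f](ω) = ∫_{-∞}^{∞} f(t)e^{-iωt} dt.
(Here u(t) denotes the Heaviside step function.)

F(ω) = - \frac{5}{5 i \omega - 6}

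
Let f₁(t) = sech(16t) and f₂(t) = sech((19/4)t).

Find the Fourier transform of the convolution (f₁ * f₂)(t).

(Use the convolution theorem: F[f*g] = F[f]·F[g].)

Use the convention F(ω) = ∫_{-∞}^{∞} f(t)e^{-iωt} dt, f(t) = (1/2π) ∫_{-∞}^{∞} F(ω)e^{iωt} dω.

F[f₁*f₂](ω) = \frac{\pi^{2}}{76 \cosh{\left(\frac{\pi \omega}{32} \right)} \cosh{\left(\frac{2 \pi \omega}{19} \right)}}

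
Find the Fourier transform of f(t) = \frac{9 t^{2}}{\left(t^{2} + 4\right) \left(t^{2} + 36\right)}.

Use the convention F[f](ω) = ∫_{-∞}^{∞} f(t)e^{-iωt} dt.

F(ω) = \frac{9 \pi \left(3 - e^{4 \left|{\omega}\right|}\right) e^{- 6 \left|{\omega}\right|}}{16}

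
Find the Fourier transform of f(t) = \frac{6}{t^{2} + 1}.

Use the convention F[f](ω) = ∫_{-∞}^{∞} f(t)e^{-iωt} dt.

F(ω) = 6 \pi e^{- \left|{\omega}\right|}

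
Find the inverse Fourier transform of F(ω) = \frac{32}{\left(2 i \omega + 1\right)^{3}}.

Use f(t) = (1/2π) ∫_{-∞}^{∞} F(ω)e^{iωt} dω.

f(t) = 2 t^{2} e^{- \frac{t}{2}} u\left(t\right)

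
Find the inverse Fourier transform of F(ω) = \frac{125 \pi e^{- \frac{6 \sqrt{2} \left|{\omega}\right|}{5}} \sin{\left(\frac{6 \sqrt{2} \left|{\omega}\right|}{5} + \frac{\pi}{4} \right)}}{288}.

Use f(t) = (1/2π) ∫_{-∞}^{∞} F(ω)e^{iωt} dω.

f(t) = \frac{6}{t^{4} + \frac{20736}{625}}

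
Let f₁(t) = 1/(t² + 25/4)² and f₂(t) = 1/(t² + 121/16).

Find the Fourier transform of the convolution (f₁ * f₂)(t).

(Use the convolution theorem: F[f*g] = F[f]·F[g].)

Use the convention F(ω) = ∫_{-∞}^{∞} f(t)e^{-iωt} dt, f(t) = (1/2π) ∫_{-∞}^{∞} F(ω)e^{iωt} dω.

F[f₁*f₂](ω) = \frac{8 \pi^{2} \left(5 \left|{\omega}\right| + 2\right) e^{- \frac{21 \left|{\omega}\right|}{4}}}{1375}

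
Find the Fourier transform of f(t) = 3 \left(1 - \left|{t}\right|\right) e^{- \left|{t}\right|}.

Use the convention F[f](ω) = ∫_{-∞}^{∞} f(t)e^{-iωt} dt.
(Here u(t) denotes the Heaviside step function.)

F(ω) = \frac{12 \omega^{2}}{\left(\omega^{2} + 1\right)^{2}}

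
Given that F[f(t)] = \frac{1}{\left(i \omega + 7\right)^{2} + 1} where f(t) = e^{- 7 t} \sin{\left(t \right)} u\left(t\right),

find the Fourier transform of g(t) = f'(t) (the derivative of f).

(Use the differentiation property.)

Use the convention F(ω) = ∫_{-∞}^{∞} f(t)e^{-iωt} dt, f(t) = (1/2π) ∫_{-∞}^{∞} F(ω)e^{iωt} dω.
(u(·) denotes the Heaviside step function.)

F[g](ω) = \frac{i \omega}{\left(i \omega + 7\right)^{2} + 1}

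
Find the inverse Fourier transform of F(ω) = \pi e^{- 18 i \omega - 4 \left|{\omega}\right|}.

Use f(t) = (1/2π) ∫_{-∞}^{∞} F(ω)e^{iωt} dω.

f(t) = \frac{4}{\left(t - 18\right)^{2} + 16}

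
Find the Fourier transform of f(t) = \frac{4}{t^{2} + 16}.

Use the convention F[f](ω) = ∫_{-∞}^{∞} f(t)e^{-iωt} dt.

F(ω) = \pi e^{- 4 \left|{\omega}\right|}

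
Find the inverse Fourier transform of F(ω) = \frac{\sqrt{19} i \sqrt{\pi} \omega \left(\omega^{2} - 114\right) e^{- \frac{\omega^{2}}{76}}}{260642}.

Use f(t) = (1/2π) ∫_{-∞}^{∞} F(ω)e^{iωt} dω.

f(t) = 4 t^{3} e^{- 19 t^{2}}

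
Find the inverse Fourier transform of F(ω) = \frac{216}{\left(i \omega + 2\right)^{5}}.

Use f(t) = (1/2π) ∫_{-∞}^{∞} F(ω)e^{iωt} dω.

f(t) = 9 t^{4} e^{- 2 t} u\left(t\right)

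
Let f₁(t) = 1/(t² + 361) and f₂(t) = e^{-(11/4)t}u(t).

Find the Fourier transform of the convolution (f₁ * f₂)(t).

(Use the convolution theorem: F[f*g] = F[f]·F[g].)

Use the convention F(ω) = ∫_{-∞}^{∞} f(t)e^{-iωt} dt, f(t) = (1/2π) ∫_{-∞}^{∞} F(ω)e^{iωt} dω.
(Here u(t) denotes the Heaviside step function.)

F[f₁*f₂](ω) = \frac{4 \pi e^{- 19 \left|{\omega}\right|}}{19 \left(4 i \omega + 11\right)}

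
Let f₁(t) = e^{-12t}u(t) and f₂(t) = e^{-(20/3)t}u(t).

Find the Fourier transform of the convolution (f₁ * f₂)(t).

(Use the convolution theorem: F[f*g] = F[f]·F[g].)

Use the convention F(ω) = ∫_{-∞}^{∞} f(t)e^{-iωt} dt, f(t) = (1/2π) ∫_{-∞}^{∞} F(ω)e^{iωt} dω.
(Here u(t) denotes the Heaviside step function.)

F[f₁*f₂](ω) = \frac{3}{\left(i \omega + 12\right) \left(3 i \omega + 20\right)}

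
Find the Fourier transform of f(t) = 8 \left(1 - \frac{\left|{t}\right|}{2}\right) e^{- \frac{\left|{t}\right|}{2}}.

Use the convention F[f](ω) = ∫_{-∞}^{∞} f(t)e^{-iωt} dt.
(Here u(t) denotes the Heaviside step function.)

F(ω) = \frac{256 \omega^{2}}{\left(4 \omega^{2} + 1\right)^{2}}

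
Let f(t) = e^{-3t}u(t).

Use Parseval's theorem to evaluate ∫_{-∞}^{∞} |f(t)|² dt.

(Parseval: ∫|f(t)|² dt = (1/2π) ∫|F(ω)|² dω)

∫|f(t)|² dt = \frac{1}{6}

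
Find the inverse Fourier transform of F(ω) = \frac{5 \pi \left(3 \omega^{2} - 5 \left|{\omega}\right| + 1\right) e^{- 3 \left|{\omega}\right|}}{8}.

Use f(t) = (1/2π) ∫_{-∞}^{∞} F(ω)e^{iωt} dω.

f(t) = \frac{5 t^{4}}{\left(t^{2} + 9\right)^{3}}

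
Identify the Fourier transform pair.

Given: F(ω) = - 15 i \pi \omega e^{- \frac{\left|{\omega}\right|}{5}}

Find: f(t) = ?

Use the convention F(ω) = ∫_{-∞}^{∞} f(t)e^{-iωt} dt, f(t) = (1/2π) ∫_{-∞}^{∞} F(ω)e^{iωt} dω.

f(t) = \frac{6 t}{\left(t^{2} + \frac{1}{25}\right)^{2}}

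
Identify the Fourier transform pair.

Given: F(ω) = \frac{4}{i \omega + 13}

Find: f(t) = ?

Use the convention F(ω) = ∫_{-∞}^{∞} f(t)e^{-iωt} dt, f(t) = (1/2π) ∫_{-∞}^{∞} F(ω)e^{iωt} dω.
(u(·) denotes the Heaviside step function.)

f(t) = 4 e^{- 13 t} u\left(t\right)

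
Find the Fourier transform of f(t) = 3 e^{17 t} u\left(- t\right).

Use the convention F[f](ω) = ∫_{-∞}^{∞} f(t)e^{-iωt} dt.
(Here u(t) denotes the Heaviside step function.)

F(ω) = - \frac{3}{i \omega - 17}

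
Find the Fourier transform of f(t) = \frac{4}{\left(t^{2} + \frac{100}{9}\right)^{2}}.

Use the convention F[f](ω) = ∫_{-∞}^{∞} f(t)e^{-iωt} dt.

F(ω) = \frac{9 \pi \left(10 \left|{\omega}\right| + 3\right) e^{- \frac{10 \left|{\omega}\right|}{3}}}{500}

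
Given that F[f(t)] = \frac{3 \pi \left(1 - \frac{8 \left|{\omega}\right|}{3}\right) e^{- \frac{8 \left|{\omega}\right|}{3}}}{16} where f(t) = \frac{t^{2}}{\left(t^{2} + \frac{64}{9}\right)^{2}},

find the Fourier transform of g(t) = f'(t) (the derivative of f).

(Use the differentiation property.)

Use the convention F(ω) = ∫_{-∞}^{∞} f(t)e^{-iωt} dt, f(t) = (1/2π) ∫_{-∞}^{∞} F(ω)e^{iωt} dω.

F[g](ω) = \frac{i \pi \omega \left(3 - 8 \left|{\omega}\right|\right) e^{- \frac{8 \left|{\omega}\right|}{3}}}{16}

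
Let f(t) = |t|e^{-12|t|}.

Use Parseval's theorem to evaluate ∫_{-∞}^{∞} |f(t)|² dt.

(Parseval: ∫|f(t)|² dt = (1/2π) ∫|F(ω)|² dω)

∫|f(t)|² dt = \frac{1}{3456}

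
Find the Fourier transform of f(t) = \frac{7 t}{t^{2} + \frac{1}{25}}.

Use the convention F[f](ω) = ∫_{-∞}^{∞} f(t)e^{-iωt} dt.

F(ω) = - 7 i \pi e^{- \frac{\left|{\omega}\right|}{5}} \operatorname{sign}{\left(\omega \right)}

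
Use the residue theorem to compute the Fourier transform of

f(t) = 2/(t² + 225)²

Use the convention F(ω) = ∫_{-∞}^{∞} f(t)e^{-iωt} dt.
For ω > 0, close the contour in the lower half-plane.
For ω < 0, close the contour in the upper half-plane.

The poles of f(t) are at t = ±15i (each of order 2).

Let g(z) = f(z)e^{-iωz}; for large |z| the factor e^{-iωz} decays in the lower half-plane when ω > 0 and in the upper half-plane when ω < 0.

Case ω > 0 (lower half-plane, clockwise contour ⇒ F(ω) = -2πi·ΣRes):
  Res_{z = - 15 i} g(z) = \frac{i \left(15 \omega + 1\right) e^{- 15 \omega}}{6750} (pole of order 2)
  F(ω) = -2πi·ΣRes = \frac{\pi \left(15 \omega + 1\right) e^{- 15 \omega}}{3375}

Case ω < 0 (upper half-plane, counterclockwise contour ⇒ F(ω) = +2πi·ΣRes):
  Res_{z = 15 i} g(z) = \frac{i \left(15 \omega - 1\right) e^{15 \omega}}{6750} (pole of order 2)
  F(ω) = 2πi·ΣRes = \frac{\pi \left(1 - 15 \omega\right) e^{15 \omega}}{3375}

Both cases combine into a single formula in |ω|:

F(ω) = \frac{\pi \left(15 \left|{\omega}\right| + 1\right) e^{- 15 \left|{\omega}\right|}}{3375}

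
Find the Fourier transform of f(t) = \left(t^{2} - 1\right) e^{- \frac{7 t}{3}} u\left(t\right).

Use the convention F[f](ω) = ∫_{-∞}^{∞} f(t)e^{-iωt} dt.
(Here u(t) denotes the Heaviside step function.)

F(ω) = \frac{3 \left(54 i \omega - \left(3 i \omega + 7\right)^{3} + 126\right)}{\left(3 i \omega + 7\right)^{4}}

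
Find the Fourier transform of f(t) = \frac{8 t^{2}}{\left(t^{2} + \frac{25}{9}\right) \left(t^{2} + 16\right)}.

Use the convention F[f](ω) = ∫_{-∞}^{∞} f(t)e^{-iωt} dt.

F(ω) = \frac{288 \pi e^{- 4 \left|{\omega}\right|}}{119} - \frac{120 \pi e^{- \frac{5 \left|{\omega}\right|}{3}}}{119}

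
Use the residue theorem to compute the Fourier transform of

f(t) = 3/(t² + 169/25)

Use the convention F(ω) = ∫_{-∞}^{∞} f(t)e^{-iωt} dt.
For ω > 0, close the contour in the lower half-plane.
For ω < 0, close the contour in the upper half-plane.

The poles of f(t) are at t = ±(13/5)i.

Let g(z) = f(z)e^{-iωz}; for large |z| the factor e^{-iωz} decays in the lower half-plane when ω > 0 and in the upper half-plane when ω < 0.

Case ω > 0 (lower half-plane, clockwise contour ⇒ F(ω) = -2πi·ΣRes):
  Res_{z = - \frac{13 i}{5}} g(z) = \frac{15 i e^{- \frac{13 \omega}{5}}}{26}
  F(ω) = -2πi·ΣRes = \frac{15 \pi e^{- \frac{13 \omega}{5}}}{13}

Case ω < 0 (upper half-plane, counterclockwise contour ⇒ F(ω) = +2πi·ΣRes):
  Res_{z = \frac{13 i}{5}} g(z) = - \frac{15 i e^{\frac{13 \omega}{5}}}{26}
  F(ω) = 2πi·ΣRes = \frac{15 \pi e^{\frac{13 \omega}{5}}}{13}

Both cases combine into a single formula in |ω|:

F(ω) = \frac{15 \pi e^{- \frac{13 \left|{\omega}\right|}{5}}}{13}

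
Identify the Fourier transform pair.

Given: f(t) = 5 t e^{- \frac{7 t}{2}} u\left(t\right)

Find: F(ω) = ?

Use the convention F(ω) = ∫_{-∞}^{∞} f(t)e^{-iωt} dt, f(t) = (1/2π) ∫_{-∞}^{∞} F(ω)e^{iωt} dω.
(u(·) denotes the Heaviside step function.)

F(ω) = \frac{20}{\left(2 i \omega + 7\right)^{2}}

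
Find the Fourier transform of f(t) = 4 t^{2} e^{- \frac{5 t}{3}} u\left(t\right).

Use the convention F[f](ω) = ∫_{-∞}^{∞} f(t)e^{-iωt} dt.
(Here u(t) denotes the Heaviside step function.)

F(ω) = \frac{216}{\left(3 i \omega + 5\right)^{3}}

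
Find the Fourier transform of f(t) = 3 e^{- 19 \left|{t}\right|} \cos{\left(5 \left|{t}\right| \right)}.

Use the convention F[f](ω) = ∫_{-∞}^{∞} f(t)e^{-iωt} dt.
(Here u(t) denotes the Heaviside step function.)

F(ω) = \frac{114 \left(\omega^{2} + 386\right)}{\omega^{4} + 672 \omega^{2} + 148996}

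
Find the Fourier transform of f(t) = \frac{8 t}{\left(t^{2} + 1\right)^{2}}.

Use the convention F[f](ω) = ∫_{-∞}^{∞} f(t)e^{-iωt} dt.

F(ω) = - 4 i \pi \omega e^{- \left|{\omega}\right|}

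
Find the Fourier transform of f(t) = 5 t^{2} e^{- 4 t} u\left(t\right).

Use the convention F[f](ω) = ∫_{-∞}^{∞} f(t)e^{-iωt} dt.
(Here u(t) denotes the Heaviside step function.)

F(ω) = \frac{10}{\left(i \omega + 4\right)^{3}}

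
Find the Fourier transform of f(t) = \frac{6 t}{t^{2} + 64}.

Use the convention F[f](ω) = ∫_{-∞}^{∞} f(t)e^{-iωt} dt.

F(ω) = - 6 i \pi e^{- 8 \left|{\omega}\right|} \operatorname{sign}{\left(\omega \right)}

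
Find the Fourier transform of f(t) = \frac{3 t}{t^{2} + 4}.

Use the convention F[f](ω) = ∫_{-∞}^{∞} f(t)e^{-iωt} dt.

F(ω) = - 3 i \pi e^{- 2 \left|{\omega}\right|} \operatorname{sign}{\left(\omega \right)}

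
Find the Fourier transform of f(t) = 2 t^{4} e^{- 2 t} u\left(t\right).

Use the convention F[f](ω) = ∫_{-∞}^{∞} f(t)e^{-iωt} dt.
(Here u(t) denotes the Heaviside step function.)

F(ω) = \frac{48}{\left(i \omega + 2\right)^{5}}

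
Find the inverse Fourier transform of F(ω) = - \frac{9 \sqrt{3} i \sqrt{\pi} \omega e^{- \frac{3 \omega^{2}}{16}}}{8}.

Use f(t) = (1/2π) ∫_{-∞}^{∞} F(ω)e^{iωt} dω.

f(t) = 6 t e^{- \frac{4 t^{2}}{3}}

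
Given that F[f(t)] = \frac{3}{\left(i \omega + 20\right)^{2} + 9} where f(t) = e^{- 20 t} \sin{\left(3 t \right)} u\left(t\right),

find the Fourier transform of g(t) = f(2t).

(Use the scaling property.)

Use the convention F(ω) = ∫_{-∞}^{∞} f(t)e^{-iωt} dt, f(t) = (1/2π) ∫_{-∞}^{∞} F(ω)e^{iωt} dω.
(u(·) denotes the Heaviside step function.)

F[g](ω) = \frac{6}{\left(i \omega + 40\right)^{2} + 36}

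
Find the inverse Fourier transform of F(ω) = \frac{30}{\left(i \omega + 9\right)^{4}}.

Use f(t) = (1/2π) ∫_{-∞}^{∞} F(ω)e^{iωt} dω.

f(t) = 5 t^{3} e^{- 9 t} u\left(t\right)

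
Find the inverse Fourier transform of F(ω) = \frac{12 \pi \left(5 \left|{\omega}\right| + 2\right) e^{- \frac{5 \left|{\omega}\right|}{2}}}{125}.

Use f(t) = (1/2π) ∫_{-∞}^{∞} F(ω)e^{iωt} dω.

f(t) = \frac{6}{\left(t^{2} + \frac{25}{4}\right)^{2}}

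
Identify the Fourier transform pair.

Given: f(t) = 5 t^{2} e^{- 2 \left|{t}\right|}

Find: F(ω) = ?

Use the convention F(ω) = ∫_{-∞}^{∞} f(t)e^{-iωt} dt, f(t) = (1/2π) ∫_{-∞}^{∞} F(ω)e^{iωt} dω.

F(ω) = \frac{40 \left(4 - 3 \omega^{2}\right)}{\left(\omega^{2} + 4\right)^{3}}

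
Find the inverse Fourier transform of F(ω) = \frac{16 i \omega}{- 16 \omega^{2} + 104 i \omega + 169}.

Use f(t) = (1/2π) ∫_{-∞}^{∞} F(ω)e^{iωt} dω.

f(t) = \left(1 - \frac{13 t}{4}\right) e^{- \frac{13 t}{4}} u\left(t\right)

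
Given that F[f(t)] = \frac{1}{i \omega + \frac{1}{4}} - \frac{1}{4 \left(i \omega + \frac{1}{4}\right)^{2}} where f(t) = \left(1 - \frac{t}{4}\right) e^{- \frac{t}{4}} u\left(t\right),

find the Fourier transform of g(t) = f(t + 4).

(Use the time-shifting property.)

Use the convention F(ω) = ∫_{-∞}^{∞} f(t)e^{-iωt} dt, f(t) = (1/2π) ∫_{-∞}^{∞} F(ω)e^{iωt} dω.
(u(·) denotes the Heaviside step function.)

F[g](ω) = \frac{16 i \omega e^{4 i \omega}}{- 16 \omega^{2} + 8 i \omega + 1}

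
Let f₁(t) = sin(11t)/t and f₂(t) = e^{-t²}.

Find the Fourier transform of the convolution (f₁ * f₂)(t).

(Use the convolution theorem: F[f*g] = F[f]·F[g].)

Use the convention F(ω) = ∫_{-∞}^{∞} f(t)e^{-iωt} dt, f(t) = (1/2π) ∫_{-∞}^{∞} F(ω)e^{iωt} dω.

F[f₁*f₂](ω) = \begin{cases} \pi^{\frac{3}{2}} e^{- \frac{\omega^{2}}{4}} & \text{for}\: \omega > -11 \wedge \omega < 11 \\0 & \text{otherwise} \end{cases}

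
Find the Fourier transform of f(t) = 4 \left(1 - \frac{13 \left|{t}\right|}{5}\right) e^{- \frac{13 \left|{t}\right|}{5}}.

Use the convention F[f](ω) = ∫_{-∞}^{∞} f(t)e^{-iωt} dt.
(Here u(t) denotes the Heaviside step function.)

F(ω) = \frac{26000 \omega^{2}}{\left(25 \omega^{2} + 169\right)^{2}}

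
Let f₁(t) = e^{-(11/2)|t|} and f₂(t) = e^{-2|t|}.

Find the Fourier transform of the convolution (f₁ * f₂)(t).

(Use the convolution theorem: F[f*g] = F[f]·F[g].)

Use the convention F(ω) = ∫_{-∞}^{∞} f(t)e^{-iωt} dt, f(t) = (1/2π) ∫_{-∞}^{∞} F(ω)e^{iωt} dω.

F[f₁*f₂](ω) = \frac{176}{\left(\omega^{2} + 4\right) \left(4 \omega^{2} + 121\right)}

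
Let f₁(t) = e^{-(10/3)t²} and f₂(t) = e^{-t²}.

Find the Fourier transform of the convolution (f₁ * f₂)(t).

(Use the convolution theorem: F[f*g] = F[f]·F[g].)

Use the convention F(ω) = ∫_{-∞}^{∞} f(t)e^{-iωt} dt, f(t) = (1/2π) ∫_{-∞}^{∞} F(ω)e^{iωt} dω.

F[f₁*f₂](ω) = \frac{\sqrt{30} \pi e^{- \frac{13 \omega^{2}}{40}}}{10}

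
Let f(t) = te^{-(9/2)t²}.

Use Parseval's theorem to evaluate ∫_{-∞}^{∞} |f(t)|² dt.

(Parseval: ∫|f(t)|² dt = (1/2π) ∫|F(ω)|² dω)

∫|f(t)|² dt = \frac{\sqrt{\pi}}{54}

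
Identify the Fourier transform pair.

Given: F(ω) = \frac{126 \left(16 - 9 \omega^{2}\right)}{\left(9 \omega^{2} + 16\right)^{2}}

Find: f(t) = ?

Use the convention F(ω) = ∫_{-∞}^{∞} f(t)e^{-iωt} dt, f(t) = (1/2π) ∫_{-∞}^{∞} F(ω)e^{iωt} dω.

f(t) = 7 e^{- \frac{4 \left|{t}\right|}{3}} \left|{t}\right|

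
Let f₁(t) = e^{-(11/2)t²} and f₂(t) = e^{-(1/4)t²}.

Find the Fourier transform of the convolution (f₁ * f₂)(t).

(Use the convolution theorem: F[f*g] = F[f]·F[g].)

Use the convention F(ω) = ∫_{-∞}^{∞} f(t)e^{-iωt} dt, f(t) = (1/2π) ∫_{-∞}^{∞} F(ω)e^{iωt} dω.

F[f₁*f₂](ω) = \frac{2 \sqrt{22} \pi e^{- \frac{23 \omega^{2}}{22}}}{11}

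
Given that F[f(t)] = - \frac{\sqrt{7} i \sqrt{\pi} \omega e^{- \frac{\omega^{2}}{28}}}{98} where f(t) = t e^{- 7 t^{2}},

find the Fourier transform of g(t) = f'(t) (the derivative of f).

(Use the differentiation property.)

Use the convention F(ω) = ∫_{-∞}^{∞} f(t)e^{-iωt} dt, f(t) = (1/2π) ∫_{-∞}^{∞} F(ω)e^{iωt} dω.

F[g](ω) = \frac{\sqrt{7} \sqrt{\pi} \omega^{2} e^{- \frac{\omega^{2}}{28}}}{98}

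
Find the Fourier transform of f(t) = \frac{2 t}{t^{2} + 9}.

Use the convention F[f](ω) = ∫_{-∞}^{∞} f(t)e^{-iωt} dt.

F(ω) = - 2 i \pi e^{- 3 \left|{\omega}\right|} \operatorname{sign}{\left(\omega \right)}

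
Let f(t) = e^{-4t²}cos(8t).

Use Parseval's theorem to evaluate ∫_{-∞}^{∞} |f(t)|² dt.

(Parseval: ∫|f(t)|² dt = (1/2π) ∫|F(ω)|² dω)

∫|f(t)|² dt = \frac{\sqrt{2} \sqrt{\pi} \left(1 + e^{8}\right)}{8 e^{8}}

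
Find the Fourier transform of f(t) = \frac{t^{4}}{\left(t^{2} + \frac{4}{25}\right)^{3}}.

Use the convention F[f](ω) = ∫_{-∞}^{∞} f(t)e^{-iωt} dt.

F(ω) = \frac{\pi \left(4 \omega^{2} - 50 \left|{\omega}\right| + 75\right) e^{- \frac{2 \left|{\omega}\right|}{5}}}{80}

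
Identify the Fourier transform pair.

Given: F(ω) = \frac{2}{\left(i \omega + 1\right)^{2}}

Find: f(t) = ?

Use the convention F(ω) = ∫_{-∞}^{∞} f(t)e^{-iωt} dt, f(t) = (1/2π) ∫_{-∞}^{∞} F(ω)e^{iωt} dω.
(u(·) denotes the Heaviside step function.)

f(t) = 2 t e^{- t} u\left(t\right)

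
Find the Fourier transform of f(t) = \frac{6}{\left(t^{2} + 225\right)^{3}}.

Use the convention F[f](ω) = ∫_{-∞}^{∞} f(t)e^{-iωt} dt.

F(ω) = \frac{\pi \left(75 \omega^{2} + 15 \left|{\omega}\right| + 1\right) e^{- 15 \left|{\omega}\right|}}{337500}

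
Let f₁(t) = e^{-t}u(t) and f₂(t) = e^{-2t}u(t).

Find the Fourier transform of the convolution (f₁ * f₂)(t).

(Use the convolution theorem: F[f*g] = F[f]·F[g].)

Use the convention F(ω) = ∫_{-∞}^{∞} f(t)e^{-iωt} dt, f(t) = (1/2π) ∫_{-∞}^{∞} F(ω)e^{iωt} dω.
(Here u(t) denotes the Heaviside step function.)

F[f₁*f₂](ω) = \frac{1}{\left(i \omega + 1\right) \left(i \omega + 2\right)}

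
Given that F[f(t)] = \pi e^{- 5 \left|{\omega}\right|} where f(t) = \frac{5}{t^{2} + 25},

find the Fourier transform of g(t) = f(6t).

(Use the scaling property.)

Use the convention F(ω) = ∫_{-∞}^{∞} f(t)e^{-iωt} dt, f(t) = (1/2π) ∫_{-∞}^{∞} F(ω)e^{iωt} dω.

F[g](ω) = \frac{\pi e^{- \frac{5 \left|{\omega}\right|}{6}}}{6}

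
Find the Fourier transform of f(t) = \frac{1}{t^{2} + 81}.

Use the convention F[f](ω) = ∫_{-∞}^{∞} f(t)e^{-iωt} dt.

F(ω) = \frac{\pi e^{- 9 \left|{\omega}\right|}}{9}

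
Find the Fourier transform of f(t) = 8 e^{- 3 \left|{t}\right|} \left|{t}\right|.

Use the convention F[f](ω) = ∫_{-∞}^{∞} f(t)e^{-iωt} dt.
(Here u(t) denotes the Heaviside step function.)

F(ω) = \frac{16 \left(9 - \omega^{2}\right)}{\left(\omega^{2} + 9\right)^{2}}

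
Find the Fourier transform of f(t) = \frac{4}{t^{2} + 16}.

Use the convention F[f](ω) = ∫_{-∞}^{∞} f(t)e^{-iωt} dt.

F(ω) = \pi e^{- 4 \left|{\omega}\right|}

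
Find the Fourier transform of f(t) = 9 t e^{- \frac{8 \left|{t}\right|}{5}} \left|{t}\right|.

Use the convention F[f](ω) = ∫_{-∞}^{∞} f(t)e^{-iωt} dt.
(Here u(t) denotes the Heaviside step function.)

F(ω) = \frac{22500 i \omega \left(25 \omega^{2} - 192\right)}{\left(25 \omega^{2} + 64\right)^{3}}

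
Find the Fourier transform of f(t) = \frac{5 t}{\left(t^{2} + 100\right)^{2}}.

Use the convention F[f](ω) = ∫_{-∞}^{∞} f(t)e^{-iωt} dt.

F(ω) = - \frac{i \pi \omega e^{- 10 \left|{\omega}\right|}}{4}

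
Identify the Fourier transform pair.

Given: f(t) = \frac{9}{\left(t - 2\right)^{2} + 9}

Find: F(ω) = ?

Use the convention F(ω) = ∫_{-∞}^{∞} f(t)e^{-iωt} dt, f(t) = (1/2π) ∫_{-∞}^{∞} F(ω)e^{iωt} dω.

F(ω) = 3 \pi e^{- 2 i \omega - 3 \left|{\omega}\right|}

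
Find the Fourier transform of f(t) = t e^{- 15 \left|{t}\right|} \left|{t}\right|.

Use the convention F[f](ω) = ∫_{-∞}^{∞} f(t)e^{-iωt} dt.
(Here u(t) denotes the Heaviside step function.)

F(ω) = \frac{4 i \omega \left(\omega^{2} - 675\right)}{\left(\omega^{2} + 225\right)^{3}}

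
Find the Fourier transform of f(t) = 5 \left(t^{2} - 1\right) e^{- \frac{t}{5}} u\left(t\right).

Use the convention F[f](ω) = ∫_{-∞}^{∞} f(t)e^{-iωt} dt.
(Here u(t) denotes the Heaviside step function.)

F(ω) = \frac{25 \left(250 i \omega - \left(5 i \omega + 1\right)^{3} + 50\right)}{\left(5 i \omega + 1\right)^{4}}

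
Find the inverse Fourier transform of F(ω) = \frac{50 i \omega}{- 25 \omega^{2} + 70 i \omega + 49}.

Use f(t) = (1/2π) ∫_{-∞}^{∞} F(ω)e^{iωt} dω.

f(t) = 2 \left(1 - \frac{7 t}{5}\right) e^{- \frac{7 t}{5}} u\left(t\right)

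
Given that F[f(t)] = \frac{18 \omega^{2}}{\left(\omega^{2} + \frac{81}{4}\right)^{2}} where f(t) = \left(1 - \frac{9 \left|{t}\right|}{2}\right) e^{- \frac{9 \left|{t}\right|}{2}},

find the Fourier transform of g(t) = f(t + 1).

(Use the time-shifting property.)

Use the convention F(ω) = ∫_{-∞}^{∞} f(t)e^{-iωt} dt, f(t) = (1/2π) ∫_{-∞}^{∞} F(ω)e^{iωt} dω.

F[g](ω) = \frac{288 \omega^{2} e^{i \omega}}{\left(4 \omega^{2} + 81\right)^{2}}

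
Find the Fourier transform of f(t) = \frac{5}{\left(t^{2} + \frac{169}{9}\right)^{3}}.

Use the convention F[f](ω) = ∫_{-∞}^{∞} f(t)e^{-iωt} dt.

F(ω) = \frac{135 \pi \left(169 \omega^{2} + 117 \left|{\omega}\right| + 27\right) e^{- \frac{13 \left|{\omega}\right|}{3}}}{2970344}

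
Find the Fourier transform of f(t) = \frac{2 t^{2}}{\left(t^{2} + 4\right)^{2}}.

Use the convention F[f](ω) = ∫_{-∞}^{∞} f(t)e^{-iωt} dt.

F(ω) = \frac{\pi \left(1 - 2 \left|{\omega}\right|\right) e^{- 2 \left|{\omega}\right|}}{2}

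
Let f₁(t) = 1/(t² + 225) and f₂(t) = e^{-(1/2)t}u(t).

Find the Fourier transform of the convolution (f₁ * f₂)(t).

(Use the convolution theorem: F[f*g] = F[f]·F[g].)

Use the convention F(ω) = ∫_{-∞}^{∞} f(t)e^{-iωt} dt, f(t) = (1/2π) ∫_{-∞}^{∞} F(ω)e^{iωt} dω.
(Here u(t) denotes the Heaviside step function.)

F[f₁*f₂](ω) = \frac{2 \pi e^{- 15 \left|{\omega}\right|}}{15 \left(2 i \omega + 1\right)}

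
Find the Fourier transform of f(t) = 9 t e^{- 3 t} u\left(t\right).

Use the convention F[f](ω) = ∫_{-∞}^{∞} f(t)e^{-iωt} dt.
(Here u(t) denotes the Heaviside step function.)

F(ω) = \frac{9}{\left(i \omega + 3\right)^{2}}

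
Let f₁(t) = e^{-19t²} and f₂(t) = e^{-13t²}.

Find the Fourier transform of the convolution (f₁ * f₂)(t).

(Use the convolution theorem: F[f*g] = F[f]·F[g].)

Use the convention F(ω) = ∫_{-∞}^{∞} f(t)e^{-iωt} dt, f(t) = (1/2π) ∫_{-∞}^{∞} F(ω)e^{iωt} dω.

F[f₁*f₂](ω) = \frac{\sqrt{247} \pi e^{- \frac{8 \omega^{2}}{247}}}{247}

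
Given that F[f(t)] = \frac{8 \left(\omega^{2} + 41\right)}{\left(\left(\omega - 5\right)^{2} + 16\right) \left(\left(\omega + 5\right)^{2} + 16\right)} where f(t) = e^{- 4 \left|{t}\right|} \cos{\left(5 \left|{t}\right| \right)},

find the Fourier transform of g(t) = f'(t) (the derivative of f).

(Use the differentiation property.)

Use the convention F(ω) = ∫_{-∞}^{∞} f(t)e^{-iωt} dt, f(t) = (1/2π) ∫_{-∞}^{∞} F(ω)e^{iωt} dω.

F[g](ω) = \frac{8 i \omega \left(\omega^{2} + 41\right)}{\omega^{4} - 18 \omega^{2} + 1681}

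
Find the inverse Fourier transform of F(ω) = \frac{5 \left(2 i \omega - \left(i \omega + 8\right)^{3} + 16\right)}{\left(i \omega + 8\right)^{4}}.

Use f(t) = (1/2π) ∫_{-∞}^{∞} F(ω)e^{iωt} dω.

f(t) = 5 \left(t^{2} - 1\right) e^{- 8 t} u\left(t\right)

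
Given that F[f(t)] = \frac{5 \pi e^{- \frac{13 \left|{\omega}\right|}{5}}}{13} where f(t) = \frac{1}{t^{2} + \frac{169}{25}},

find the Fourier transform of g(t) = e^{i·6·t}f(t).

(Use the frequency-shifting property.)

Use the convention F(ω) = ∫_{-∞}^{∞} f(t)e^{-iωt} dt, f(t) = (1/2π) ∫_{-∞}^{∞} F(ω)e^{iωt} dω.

F[g](ω) = \frac{5 \pi e^{- \frac{13 \left|{\omega - 6}\right|}{5}}}{13}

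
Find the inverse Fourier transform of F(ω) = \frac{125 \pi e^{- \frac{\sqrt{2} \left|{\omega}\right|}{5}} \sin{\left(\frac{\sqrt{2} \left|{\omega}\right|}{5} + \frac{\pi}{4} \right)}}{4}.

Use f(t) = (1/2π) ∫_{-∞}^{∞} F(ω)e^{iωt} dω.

f(t) = \frac{2}{t^{4} + \frac{16}{625}}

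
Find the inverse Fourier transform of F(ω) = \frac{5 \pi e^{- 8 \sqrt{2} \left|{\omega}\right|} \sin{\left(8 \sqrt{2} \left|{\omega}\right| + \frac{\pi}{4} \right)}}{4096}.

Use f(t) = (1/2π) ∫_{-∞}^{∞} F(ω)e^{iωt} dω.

f(t) = \frac{5}{t^{4} + 65536}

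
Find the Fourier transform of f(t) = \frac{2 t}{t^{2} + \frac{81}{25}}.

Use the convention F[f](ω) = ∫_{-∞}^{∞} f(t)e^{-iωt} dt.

F(ω) = - 2 i \pi e^{- \frac{9 \left|{\omega}\right|}{5}} \operatorname{sign}{\left(\omega \right)}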